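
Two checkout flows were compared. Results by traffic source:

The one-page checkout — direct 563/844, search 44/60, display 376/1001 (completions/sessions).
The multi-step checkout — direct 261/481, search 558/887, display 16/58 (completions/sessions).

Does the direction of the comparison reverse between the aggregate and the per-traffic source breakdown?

Direct: the one-page checkout 563/844 = 66.7%, the multi-step checkout 261/481 = 54.3% → the one-page checkout
Search: the one-page checkout 44/60 = 73.3%, the multi-step checkout 558/887 = 62.9% → the one-page checkout
Display: the one-page checkout 376/1001 = 37.6%, the multi-step checkout 16/58 = 27.6% → the one-page checkout
Overall: the one-page checkout 983/1905 = 51.6%, the multi-step checkout 835/1426 = 58.6% → the multi-step checkout
The one-page checkout wins each traffic group but the multi-step checkout wins overall — the comparison reverses. The one-page checkout's sessions skew toward display, which has a lower base rate.

Yes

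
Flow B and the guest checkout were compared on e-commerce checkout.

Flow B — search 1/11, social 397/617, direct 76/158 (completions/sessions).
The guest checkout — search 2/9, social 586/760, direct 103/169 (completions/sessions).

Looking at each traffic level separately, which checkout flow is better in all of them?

the guest checkout

Search: Flow B 1/11 = 9.1%, the guest checkout 2/9 = 22.2% → the guest checkout
Social: Flow B 397/617 = 64.3%, the guest checkout 586/760 = 77.1% → the guest checkout
Direct: Flow B 76/158 = 48.1%, the guest checkout 103/169 = 60.9% → the guest checkout
The guest checkout has the higher rate in all 3 groups.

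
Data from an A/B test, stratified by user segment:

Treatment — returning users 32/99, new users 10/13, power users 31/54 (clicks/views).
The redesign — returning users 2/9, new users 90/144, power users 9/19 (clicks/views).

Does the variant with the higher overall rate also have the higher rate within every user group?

No

Returning users: Treatment 32/99 = 32.3%, the redesign 2/9 = 22.2% → Treatment
New users: Treatment 10/13 = 76.9%, the redesign 90/144 = 62.5% → Treatment
Power users: Treatment 31/54 = 57.4%, the redesign 9/19 = 47.4% → Treatment
Overall: Treatment 73/166 = 44.0%, the redesign 101/172 = 58.7% → the redesign
Treatment wins each user group but the redesign wins overall — the comparison reverses. Treatment's views skew toward returning users, which has a lower base rate.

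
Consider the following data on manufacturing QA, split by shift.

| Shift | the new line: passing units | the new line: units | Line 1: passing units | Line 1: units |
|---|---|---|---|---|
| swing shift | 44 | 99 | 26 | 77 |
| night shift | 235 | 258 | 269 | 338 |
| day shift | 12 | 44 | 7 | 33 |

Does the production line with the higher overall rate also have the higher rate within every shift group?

Swing shift: the new line 44/99 = 44.4%, Line 1 26/77 = 33.8% → the new line
Night shift: the new line 235/258 = 91.1%, Line 1 269/338 = 79.6% → the new line
Day shift: the new line 12/44 = 27.3%, Line 1 7/33 = 21.2% → the new line
Overall: the new line 291/401 = 72.6%, Line 1 302/448 = 67.4% → the new line
The new line wins overall and in every shift group — no reversal.

Yes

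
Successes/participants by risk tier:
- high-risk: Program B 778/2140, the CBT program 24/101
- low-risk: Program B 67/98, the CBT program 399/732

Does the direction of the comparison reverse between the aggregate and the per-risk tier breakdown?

High-risk: Program B 778/2140 = 36.4%, the CBT program 24/101 = 23.8% → Program B
Low-risk: Program B 67/98 = 68.4%, the CBT program 399/732 = 54.5% → Program B
Overall: Program B 845/2238 = 37.8%, the CBT program 423/833 = 50.8% → the CBT program
Program B wins each risk group but the CBT program wins overall — the comparison reverses. Program B's participants skew toward high-risk, which has a lower base rate.

Yes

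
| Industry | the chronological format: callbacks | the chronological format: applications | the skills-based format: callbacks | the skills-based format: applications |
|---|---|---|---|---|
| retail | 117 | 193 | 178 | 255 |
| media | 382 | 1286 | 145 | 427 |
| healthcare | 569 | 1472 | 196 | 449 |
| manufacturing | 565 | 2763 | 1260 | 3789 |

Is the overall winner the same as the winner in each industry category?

Retail: the chronological format 117/193 = 60.6%, the skills-based format 178/255 = 69.8% → the skills-based format
Media: the chronological format 382/1286 = 29.7%, the skills-based format 145/427 = 34.0% → the skills-based format
Healthcare: the chronological format 569/1472 = 38.7%, the skills-based format 196/449 = 43.7% → the skills-based format
Manufacturing: the chronological format 565/2763 = 20.4%, the skills-based format 1260/3789 = 33.3% → the skills-based format
Overall: the chronological format 1633/5714 = 28.6%, the skills-based format 1779/4920 = 36.2% → the skills-based format
The skills-based format wins overall and in every industry group — no reversal.

Yes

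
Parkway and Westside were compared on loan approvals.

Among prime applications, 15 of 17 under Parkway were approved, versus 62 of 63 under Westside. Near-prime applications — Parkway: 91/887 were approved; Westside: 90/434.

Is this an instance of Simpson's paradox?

No

Prime: Parkway 15/17 = 88.2%, Westside 62/63 = 98.4% → Westside
Near-prime: Parkway 91/887 = 10.3%, Westside 90/434 = 20.7% → Westside
Overall: Parkway 106/904 = 11.7%, Westside 152/497 = 30.6% → Westside
Westside wins overall and in every credit group — no reversal.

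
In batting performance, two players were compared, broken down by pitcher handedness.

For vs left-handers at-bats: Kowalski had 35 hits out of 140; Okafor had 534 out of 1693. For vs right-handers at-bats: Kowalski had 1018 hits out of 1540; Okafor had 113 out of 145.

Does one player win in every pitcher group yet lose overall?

Vs left-handers: Kowalski 35/140 = 25.0%, Okafor 534/1693 = 31.5% → Okafor
Vs right-handers: Kowalski 1018/1540 = 66.1%, Okafor 113/145 = 77.9% → Okafor
Overall: Kowalski 1053/1680 = 62.7%, Okafor 647/1838 = 35.2% → Kowalski
Okafor wins each pitcher group but Kowalski wins overall — the comparison reverses. Okafor's at-bats skew toward vs left-handers, which has a lower base rate.

Yes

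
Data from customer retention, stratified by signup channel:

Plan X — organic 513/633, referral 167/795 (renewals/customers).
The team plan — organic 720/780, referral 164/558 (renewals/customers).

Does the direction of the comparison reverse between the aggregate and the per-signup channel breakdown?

No

Organic: Plan X 513/633 = 81.0%, the team plan 720/780 = 92.3% → the team plan
Referral: Plan X 167/795 = 21.0%, the team plan 164/558 = 29.4% → the team plan
Overall: Plan X 680/1428 = 47.6%, the team plan 884/1338 = 66.1% → the team plan
The team plan wins overall and in every signup group — no reversal.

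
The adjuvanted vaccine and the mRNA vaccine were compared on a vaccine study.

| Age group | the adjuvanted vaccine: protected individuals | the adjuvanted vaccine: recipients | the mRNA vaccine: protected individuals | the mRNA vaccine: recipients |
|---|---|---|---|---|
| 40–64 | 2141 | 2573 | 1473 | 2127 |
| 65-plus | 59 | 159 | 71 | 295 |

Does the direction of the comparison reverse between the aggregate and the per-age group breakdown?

40–64: the adjuvanted vaccine 2141/2573 = 83.2%, the mRNA vaccine 1473/2127 = 69.3% → the adjuvanted vaccine
65-plus: the adjuvanted vaccine 59/159 = 37.1%, the mRNA vaccine 71/295 = 24.1% → the adjuvanted vaccine
Overall: the adjuvanted vaccine 2200/2732 = 80.5%, the mRNA vaccine 1544/2422 = 63.7% → the adjuvanted vaccine
The adjuvanted vaccine wins overall and in every age group — no reversal.

No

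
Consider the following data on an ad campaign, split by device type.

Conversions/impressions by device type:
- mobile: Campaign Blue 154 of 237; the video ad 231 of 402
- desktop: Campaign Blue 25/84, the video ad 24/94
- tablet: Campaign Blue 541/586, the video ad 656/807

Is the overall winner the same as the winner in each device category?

Yes

Mobile: Campaign Blue 154/237 = 65.0%, the video ad 231/402 = 57.5% → Campaign Blue
Desktop: Campaign Blue 25/84 = 29.8%, the video ad 24/94 = 25.5% → Campaign Blue
Tablet: Campaign Blue 541/586 = 92.3%, the video ad 656/807 = 81.3% → Campaign Blue
Overall: Campaign Blue 720/907 = 79.4%, the video ad 911/1303 = 69.9% → Campaign Blue
Campaign Blue wins overall and in every device group — no reversal.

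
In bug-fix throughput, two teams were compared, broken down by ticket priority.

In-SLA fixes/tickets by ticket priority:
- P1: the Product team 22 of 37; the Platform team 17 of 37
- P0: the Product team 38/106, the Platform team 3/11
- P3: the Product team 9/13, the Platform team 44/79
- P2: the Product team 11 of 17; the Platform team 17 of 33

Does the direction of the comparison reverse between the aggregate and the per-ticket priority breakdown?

P1: the Product team 22/37 = 59.5%, the Platform team 17/37 = 45.9% → the Product team
P0: the Product team 38/106 = 35.8%, the Platform team 3/11 = 27.3% → the Product team
P3: the Product team 9/13 = 69.2%, the Platform team 44/79 = 55.7% → the Product team
P2: the Product team 11/17 = 64.7%, the Platform team 17/33 = 51.5% → the Product team
Overall: the Product team 80/173 = 46.2%, the Platform team 81/160 = 50.6% → the Platform team
The Product team wins each ticket group but the Platform team wins overall — the comparison reverses. The Product team's tickets skew toward P0, which has a lower base rate.

Yes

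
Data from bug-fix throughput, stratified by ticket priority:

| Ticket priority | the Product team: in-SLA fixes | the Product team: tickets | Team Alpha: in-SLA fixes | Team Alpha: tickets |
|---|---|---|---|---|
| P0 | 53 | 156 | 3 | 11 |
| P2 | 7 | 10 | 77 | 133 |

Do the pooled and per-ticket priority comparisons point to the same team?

No

P0: the Product team 53/156 = 34.0%, Team Alpha 3/11 = 27.3% → the Product team
P2: the Product team 7/10 = 70.0%, Team Alpha 77/133 = 57.9% → the Product team
Overall: the Product team 60/166 = 36.1%, Team Alpha 80/144 = 55.6% → Team Alpha
The Product team wins each ticket group but Team Alpha wins overall — the comparison reverses. The Product team's tickets skew toward P0, which has a lower base rate.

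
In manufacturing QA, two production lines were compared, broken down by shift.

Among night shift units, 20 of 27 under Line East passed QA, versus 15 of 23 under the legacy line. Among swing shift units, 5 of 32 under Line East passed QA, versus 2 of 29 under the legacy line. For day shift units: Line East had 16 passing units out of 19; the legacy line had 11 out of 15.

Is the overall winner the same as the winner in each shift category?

Night shift: Line East 20/27 = 74.1%, the legacy line 15/23 = 65.2% → Line East
Swing shift: Line East 5/32 = 15.6%, the legacy line 2/29 = 6.9% → Line East
Day shift: Line East 16/19 = 84.2%, the legacy line 11/15 = 73.3% → Line East
Overall: Line East 41/78 = 52.6%, the legacy line 28/67 = 41.8% → Line East
Line East wins overall and in every shift group — no reversal.

Yes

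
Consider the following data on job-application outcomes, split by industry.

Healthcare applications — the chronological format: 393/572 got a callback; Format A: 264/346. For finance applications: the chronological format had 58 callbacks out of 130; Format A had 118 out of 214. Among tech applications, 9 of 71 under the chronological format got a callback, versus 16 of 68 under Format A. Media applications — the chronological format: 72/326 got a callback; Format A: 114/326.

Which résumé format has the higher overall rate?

Healthcare: the chronological format 393/572 = 68.7%, Format A 264/346 = 76.3% → Format A
Finance: the chronological format 58/130 = 44.6%, Format A 118/214 = 55.1% → Format A
Tech: the chronological format 9/71 = 12.7%, Format A 16/68 = 23.5% → Format A
Media: the chronological format 72/326 = 22.1%, Format A 114/326 = 35.0% → Format A
Overall: the chronological format 532/1099 = 48.4%, Format A 512/954 = 53.7% → Format A

Format A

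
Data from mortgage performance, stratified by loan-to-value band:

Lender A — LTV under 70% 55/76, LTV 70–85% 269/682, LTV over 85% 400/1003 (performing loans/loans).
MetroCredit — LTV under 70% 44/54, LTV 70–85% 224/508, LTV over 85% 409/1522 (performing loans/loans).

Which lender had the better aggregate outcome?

Lender A

LTV under 70%: Lender A 55/76 = 72.4%, MetroCredit 44/54 = 81.5% → MetroCredit
LTV 70–85%: Lender A 269/682 = 39.4%, MetroCredit 224/508 = 44.1% → MetroCredit
LTV over 85%: Lender A 400/1003 = 39.9%, MetroCredit 409/1522 = 26.9% → Lender A
Overall: Lender A 724/1761 = 41.1%, MetroCredit 677/2084 = 32.5% → Lender A
(Neither sweeps every loan-to-value group, but Lender A has the higher pooled rate.)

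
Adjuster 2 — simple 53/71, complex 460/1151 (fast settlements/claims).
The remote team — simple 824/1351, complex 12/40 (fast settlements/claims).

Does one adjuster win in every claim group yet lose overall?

Yes

Simple: Adjuster 2 53/71 = 74.6%, the remote team 824/1351 = 61.0% → Adjuster 2
Complex: Adjuster 2 460/1151 = 40.0%, the remote team 12/40 = 30.0% → Adjuster 2
Overall: Adjuster 2 513/1222 = 42.0%, the remote team 836/1391 = 60.1% → the remote team
Adjuster 2 wins each claim group but the remote team wins overall — the comparison reverses. Adjuster 2's claims skew toward complex, which has a lower base rate.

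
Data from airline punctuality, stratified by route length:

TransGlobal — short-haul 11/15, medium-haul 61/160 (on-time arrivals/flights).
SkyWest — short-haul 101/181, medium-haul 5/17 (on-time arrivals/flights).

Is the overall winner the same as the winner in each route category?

No

Short-haul: TransGlobal 11/15 = 73.3%, SkyWest 101/181 = 55.8% → TransGlobal
Medium-haul: TransGlobal 61/160 = 38.1%, SkyWest 5/17 = 29.4% → TransGlobal
Overall: TransGlobal 72/175 = 41.1%, SkyWest 106/198 = 53.5% → SkyWest
TransGlobal wins each route group but SkyWest wins overall — the comparison reverses. TransGlobal's flights skew toward medium-haul, which has a lower base rate.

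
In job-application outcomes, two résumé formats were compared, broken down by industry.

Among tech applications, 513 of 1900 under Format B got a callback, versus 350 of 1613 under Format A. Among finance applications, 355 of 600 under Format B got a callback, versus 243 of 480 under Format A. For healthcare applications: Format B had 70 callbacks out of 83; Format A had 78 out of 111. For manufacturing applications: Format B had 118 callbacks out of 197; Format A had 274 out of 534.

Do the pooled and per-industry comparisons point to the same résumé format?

Yes

Tech: Format B 513/1900 = 27.0%, Format A 350/1613 = 21.7% → Format B
Finance: Format B 355/600 = 59.2%, Format A 243/480 = 50.6% → Format B
Healthcare: Format B 70/83 = 84.3%, Format A 78/111 = 70.3% → Format B
Manufacturing: Format B 118/197 = 59.9%, Format A 274/534 = 51.3% → Format B
Overall: Format B 1056/2780 = 38.0%, Format A 945/2738 = 34.5% → Format B
Format B wins overall and in every industry group — no reversal.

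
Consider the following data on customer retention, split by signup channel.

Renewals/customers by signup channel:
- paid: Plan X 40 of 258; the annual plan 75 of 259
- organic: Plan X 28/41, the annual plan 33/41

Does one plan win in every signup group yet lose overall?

Paid: Plan X 40/258 = 15.5%, the annual plan 75/259 = 29.0% → the annual plan
Organic: Plan X 28/41 = 68.3%, the annual plan 33/41 = 80.5% → the annual plan
Overall: Plan X 68/299 = 22.7%, the annual plan 108/300 = 36.0% → the annual plan
The annual plan wins overall and in every signup group — no reversal.

No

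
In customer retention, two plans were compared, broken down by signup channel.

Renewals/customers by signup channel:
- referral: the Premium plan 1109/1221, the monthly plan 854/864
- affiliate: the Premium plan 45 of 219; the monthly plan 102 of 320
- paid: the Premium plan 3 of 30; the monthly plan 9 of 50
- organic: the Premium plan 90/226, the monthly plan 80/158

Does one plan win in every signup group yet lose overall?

No

Referral: the Premium plan 1109/1221 = 90.8%, the monthly plan 854/864 = 98.8% → the monthly plan
Affiliate: the Premium plan 45/219 = 20.5%, the monthly plan 102/320 = 31.9% → the monthly plan
Paid: the Premium plan 3/30 = 10.0%, the monthly plan 9/50 = 18.0% → the monthly plan
Organic: the Premium plan 90/226 = 39.8%, the monthly plan 80/158 = 50.6% → the monthly plan
Overall: the Premium plan 1247/1696 = 73.5%, the monthly plan 1045/1392 = 75.1% → the monthly plan
The monthly plan wins overall and in every signup group — no reversal.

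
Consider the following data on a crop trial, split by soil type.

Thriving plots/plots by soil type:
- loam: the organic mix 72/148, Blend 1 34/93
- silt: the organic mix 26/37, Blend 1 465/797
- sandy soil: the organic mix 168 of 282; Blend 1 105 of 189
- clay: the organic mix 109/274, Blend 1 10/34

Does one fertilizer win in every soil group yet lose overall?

Loam: the organic mix 72/148 = 48.6%, Blend 1 34/93 = 36.6% → the organic mix
Silt: the organic mix 26/37 = 70.3%, Blend 1 465/797 = 58.3% → the organic mix
Sandy soil: the organic mix 168/282 = 59.6%, Blend 1 105/189 = 55.6% → the organic mix
Clay: the organic mix 109/274 = 39.8%, Blend 1 10/34 = 29.4% → the organic mix
Overall: the organic mix 375/741 = 50.6%, Blend 1 614/1113 = 55.2% → Blend 1
The organic mix wins each soil group but Blend 1 wins overall — the comparison reverses. The organic mix's plots skew toward clay, which has a lower base rate.

Yes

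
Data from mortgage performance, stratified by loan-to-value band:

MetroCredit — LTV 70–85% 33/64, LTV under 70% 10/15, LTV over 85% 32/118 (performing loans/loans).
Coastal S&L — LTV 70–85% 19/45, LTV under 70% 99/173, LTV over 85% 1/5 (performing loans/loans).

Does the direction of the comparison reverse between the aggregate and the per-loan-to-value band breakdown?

LTV 70–85%: MetroCredit 33/64 = 51.6%, Coastal S&L 19/45 = 42.2% → MetroCredit
LTV under 70%: MetroCredit 10/15 = 66.7%, Coastal S&L 99/173 = 57.2% → MetroCredit
LTV over 85%: MetroCredit 32/118 = 27.1%, Coastal S&L 1/5 = 20.0% → MetroCredit
Overall: MetroCredit 75/197 = 38.1%, Coastal S&L 119/223 = 53.4% → Coastal S&L
MetroCredit wins each loan-to-value group but Coastal S&L wins overall — the comparison reverses. MetroCredit's loans skew toward LTV over 85%, which has a lower base rate.

Yes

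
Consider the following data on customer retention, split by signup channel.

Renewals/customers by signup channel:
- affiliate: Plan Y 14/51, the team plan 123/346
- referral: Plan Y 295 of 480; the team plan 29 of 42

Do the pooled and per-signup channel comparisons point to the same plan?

Affiliate: Plan Y 14/51 = 27.5%, the team plan 123/346 = 35.5% → the team plan
Referral: Plan Y 295/480 = 61.5%, the team plan 29/42 = 69.0% → the team plan
Overall: Plan Y 309/531 = 58.2%, the team plan 152/388 = 39.2% → Plan Y
The team plan wins each signup group but Plan Y wins overall — the comparison reverses. The team plan's customers skew toward affiliate, which has a lower base rate.

No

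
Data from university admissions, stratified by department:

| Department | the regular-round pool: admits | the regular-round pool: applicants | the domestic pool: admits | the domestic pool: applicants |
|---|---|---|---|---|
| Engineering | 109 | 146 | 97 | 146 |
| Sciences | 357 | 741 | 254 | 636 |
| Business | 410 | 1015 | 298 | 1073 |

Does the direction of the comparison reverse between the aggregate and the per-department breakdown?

No

Engineering: the regular-round pool 109/146 = 74.7%, the domestic pool 97/146 = 66.4% → the regular-round pool
Sciences: the regular-round pool 357/741 = 48.2%, the domestic pool 254/636 = 39.9% → the regular-round pool
Business: the regular-round pool 410/1015 = 40.4%, the domestic pool 298/1073 = 27.8% → the regular-round pool
Overall: the regular-round pool 876/1902 = 46.1%, the domestic pool 649/1855 = 35.0% → the regular-round pool
The regular-round pool wins overall and in every department group — no reversal.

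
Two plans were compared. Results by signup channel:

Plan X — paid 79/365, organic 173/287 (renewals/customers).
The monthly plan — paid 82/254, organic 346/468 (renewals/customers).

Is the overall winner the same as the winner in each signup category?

Yes

Paid: Plan X 79/365 = 21.6%, the monthly plan 82/254 = 32.3% → the monthly plan
Organic: Plan X 173/287 = 60.3%, the monthly plan 346/468 = 73.9% → the monthly plan
Overall: Plan X 252/652 = 38.7%, the monthly plan 428/722 = 59.3% → the monthly plan
The monthly plan wins overall and in every signup group — no reversal.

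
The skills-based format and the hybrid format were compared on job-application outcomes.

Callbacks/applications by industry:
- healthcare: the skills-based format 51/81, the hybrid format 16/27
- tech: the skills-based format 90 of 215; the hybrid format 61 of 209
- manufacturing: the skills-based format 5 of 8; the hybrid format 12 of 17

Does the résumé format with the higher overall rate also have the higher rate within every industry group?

No

Healthcare: the skills-based format 51/81 = 63.0%, the hybrid format 16/27 = 59.3% → the skills-based format
Tech: the skills-based format 90/215 = 41.9%, the hybrid format 61/209 = 29.2% → the skills-based format
Manufacturing: the skills-based format 5/8 = 62.5%, the hybrid format 12/17 = 70.6% → the hybrid format
Overall: the skills-based format 146/304 = 48.0%, the hybrid format 89/253 = 35.2% → the skills-based format
Neither sweeps: the skills-based format wins 2 of 3 groups, the hybrid format wins 1. The skills-based format wins overall but not every group — no Simpson reversal.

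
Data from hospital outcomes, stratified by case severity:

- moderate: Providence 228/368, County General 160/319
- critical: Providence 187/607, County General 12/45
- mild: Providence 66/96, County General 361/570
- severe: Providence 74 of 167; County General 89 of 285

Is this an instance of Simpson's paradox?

Moderate: Providence 228/368 = 62.0%, County General 160/319 = 50.2% → Providence
Critical: Providence 187/607 = 30.8%, County General 12/45 = 26.7% → Providence
Mild: Providence 66/96 = 68.8%, County General 361/570 = 63.3% → Providence
Severe: Providence 74/167 = 44.3%, County General 89/285 = 31.2% → Providence
Overall: Providence 555/1238 = 44.8%, County General 622/1219 = 51.0% → County General
Providence wins each case group but County General wins overall — the comparison reverses. Providence's patients skew toward critical, which has a lower base rate.

Yes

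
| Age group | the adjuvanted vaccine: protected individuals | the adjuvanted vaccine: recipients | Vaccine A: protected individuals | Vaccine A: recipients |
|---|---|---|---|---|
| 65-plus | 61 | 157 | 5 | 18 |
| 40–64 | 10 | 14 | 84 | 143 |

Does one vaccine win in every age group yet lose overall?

Yes

65-plus: the adjuvanted vaccine 61/157 = 38.9%, Vaccine A 5/18 = 27.8% → the adjuvanted vaccine
40–64: the adjuvanted vaccine 10/14 = 71.4%, Vaccine A 84/143 = 58.7% → the adjuvanted vaccine
Overall: the adjuvanted vaccine 71/171 = 41.5%, Vaccine A 89/161 = 55.3% → Vaccine A
The adjuvanted vaccine wins each age group but Vaccine A wins overall — the comparison reverses. The adjuvanted vaccine's recipients skew toward 65-plus, which has a lower base rate.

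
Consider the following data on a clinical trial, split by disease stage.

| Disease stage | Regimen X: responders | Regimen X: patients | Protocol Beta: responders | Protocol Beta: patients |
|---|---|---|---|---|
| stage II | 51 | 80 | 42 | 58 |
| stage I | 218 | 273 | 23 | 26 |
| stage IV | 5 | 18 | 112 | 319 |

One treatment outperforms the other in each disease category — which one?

Protocol Beta

Stage II: Regimen X 51/80 = 63.8%, Protocol Beta 42/58 = 72.4% → Protocol Beta
Stage I: Regimen X 218/273 = 79.9%, Protocol Beta 23/26 = 88.5% → Protocol Beta
Stage IV: Regimen X 5/18 = 27.8%, Protocol Beta 112/319 = 35.1% → Protocol Beta
Protocol Beta has the higher rate in all 3 groups.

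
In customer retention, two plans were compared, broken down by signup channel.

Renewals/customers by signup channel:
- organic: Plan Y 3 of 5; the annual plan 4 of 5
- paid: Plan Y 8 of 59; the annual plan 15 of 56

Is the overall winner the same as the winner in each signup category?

Yes

Organic: Plan Y 3/5 = 60.0%, the annual plan 4/5 = 80.0% → the annual plan
Paid: Plan Y 8/59 = 13.6%, the annual plan 15/56 = 26.8% → the annual plan
Overall: Plan Y 11/64 = 17.2%, the annual plan 19/61 = 31.1% → the annual plan
The annual plan wins overall and in every signup group — no reversal.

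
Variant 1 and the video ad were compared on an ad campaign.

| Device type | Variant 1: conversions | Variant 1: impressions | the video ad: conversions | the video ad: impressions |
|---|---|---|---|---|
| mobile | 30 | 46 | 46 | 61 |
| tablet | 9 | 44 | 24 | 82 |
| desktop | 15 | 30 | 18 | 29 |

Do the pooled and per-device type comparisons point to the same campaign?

Yes

Mobile: Variant 1 30/46 = 65.2%, the video ad 46/61 = 75.4% → the video ad
Tablet: Variant 1 9/44 = 20.5%, the video ad 24/82 = 29.3% → the video ad
Desktop: Variant 1 15/30 = 50.0%, the video ad 18/29 = 62.1% → the video ad
Overall: Variant 1 54/120 = 45.0%, the video ad 88/172 = 51.2% → the video ad
The video ad wins overall and in every device group — no reversal.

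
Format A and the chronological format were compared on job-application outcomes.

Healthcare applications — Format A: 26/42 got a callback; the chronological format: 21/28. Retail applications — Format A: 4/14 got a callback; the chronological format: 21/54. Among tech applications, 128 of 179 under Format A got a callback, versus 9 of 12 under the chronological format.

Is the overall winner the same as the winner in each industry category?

No

Healthcare: Format A 26/42 = 61.9%, the chronological format 21/28 = 75.0% → the chronological format
Retail: Format A 4/14 = 28.6%, the chronological format 21/54 = 38.9% → the chronological format
Tech: Format A 128/179 = 71.5%, the chronological format 9/12 = 75.0% → the chronological format
Overall: Format A 158/235 = 67.2%, the chronological format 51/94 = 54.3% → Format A
The chronological format wins each industry group but Format A wins overall — the comparison reverses. The chronological format's applications skew toward retail, which has a lower base rate.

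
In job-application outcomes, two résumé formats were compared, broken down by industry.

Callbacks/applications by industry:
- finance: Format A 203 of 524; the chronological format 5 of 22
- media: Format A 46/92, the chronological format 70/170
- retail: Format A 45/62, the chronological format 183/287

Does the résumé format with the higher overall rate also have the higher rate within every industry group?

No

Finance: Format A 203/524 = 38.7%, the chronological format 5/22 = 22.7% → Format A
Media: Format A 46/92 = 50.0%, the chronological format 70/170 = 41.2% → Format A
Retail: Format A 45/62 = 72.6%, the chronological format 183/287 = 63.8% → Format A
Overall: Format A 294/678 = 43.4%, the chronological format 258/479 = 53.9% → the chronological format
Format A wins each industry group but the chronological format wins overall — the comparison reverses. Format A's applications skew toward finance, which has a lower base rate.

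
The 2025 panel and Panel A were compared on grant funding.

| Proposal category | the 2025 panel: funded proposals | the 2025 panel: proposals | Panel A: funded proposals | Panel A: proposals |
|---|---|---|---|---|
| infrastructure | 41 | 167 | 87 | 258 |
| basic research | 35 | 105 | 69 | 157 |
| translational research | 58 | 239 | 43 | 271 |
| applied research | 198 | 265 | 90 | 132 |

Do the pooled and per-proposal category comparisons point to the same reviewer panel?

Infrastructure: the 2025 panel 41/167 = 24.6%, Panel A 87/258 = 33.7% → Panel A
Basic research: the 2025 panel 35/105 = 33.3%, Panel A 69/157 = 43.9% → Panel A
Translational research: the 2025 panel 58/239 = 24.3%, Panel A 43/271 = 15.9% → the 2025 panel
Applied research: the 2025 panel 198/265 = 74.7%, Panel A 90/132 = 68.2% → the 2025 panel
Overall: the 2025 panel 332/776 = 42.8%, Panel A 289/818 = 35.3% → the 2025 panel
Neither sweeps: the 2025 panel wins 2 of 4 groups, Panel A wins 2. The 2025 panel wins overall but not every group — no Simpson reversal.

No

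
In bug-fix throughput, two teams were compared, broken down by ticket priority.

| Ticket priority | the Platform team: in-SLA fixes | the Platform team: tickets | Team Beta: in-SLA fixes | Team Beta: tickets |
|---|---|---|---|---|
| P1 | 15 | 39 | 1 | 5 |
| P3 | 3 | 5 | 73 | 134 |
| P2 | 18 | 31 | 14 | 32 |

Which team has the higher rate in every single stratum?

the Platform team

P1: the Platform team 15/39 = 38.5%, Team Beta 1/5 = 20.0% → the Platform team
P3: the Platform team 3/5 = 60.0%, Team Beta 73/134 = 54.5% → the Platform team
P2: the Platform team 18/31 = 58.1%, Team Beta 14/32 = 43.8% → the Platform team
The Platform team has the higher rate in all 3 groups.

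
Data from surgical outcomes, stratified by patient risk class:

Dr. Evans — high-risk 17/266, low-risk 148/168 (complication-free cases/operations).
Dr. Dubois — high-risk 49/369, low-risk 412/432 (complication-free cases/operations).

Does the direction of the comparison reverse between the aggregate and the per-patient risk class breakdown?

No

High-risk: Dr. Evans 17/266 = 6.4%, Dr. Dubois 49/369 = 13.3% → Dr. Dubois
Low-risk: Dr. Evans 148/168 = 88.1%, Dr. Dubois 412/432 = 95.4% → Dr. Dubois
Overall: Dr. Evans 165/434 = 38.0%, Dr. Dubois 461/801 = 57.6% → Dr. Dubois
Dr. Dubois wins overall and in every patient risk group — no reversal.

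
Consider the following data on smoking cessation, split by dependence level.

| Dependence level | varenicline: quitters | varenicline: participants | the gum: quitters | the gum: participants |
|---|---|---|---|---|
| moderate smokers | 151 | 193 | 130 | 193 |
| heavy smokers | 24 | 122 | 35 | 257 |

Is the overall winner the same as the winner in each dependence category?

Moderate smokers: varenicline 151/193 = 78.2%, the gum 130/193 = 67.4% → varenicline
Heavy smokers: varenicline 24/122 = 19.7%, the gum 35/257 = 13.6% → varenicline
Overall: varenicline 175/315 = 55.6%, the gum 165/450 = 36.7% → varenicline
Varenicline wins overall and in every dependence group — no reversal.

Yes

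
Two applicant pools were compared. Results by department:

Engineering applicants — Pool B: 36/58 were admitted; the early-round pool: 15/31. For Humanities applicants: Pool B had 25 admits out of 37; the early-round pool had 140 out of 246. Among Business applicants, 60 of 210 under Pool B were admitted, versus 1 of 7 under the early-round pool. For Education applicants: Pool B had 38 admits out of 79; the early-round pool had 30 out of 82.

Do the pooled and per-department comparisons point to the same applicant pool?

No

Engineering: Pool B 36/58 = 62.1%, the early-round pool 15/31 = 48.4% → Pool B
Humanities: Pool B 25/37 = 67.6%, the early-round pool 140/246 = 56.9% → Pool B
Business: Pool B 60/210 = 28.6%, the early-round pool 1/7 = 14.3% → Pool B
Education: Pool B 38/79 = 48.1%, the early-round pool 30/82 = 36.6% → Pool B
Overall: Pool B 159/384 = 41.4%, the early-round pool 186/366 = 50.8% → the early-round pool
Pool B wins each department group but the early-round pool wins overall — the comparison reverses. Pool B's applicants skew toward Business, which has a lower base rate.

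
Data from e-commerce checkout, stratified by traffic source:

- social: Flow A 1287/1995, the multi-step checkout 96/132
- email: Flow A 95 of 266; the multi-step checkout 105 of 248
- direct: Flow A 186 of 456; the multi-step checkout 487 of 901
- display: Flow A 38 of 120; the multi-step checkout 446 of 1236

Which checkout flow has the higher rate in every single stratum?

Social: Flow A 1287/1995 = 64.5%, the multi-step checkout 96/132 = 72.7% → the multi-step checkout
Email: Flow A 95/266 = 35.7%, the multi-step checkout 105/248 = 42.3% → the multi-step checkout
Direct: Flow A 186/456 = 40.8%, the multi-step checkout 487/901 = 54.1% → the multi-step checkout
Display: Flow A 38/120 = 31.7%, the multi-step checkout 446/1236 = 36.1% → the multi-step checkout
The multi-step checkout has the higher rate in all 4 groups.

the multi-step checkout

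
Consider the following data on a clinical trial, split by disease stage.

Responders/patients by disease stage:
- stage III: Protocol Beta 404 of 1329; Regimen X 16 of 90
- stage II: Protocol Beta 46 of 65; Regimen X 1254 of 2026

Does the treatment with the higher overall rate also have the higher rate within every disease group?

Stage III: Protocol Beta 404/1329 = 30.4%, Regimen X 16/90 = 17.8% → Protocol Beta
Stage II: Protocol Beta 46/65 = 70.8%, Regimen X 1254/2026 = 61.9% → Protocol Beta
Overall: Protocol Beta 450/1394 = 32.3%, Regimen X 1270/2116 = 60.0% → Regimen X
Protocol Beta wins each disease group but Regimen X wins overall — the comparison reverses. Protocol Beta's patients skew toward stage III, which has a lower base rate.

No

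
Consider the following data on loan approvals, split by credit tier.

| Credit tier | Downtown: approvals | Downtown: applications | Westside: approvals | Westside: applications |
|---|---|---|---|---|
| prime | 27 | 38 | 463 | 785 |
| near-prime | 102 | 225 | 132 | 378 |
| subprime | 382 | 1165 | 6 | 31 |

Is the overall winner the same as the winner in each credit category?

Prime: Downtown 27/38 = 71.1%, Westside 463/785 = 59.0% → Downtown
Near-prime: Downtown 102/225 = 45.3%, Westside 132/378 = 34.9% → Downtown
Subprime: Downtown 382/1165 = 32.8%, Westside 6/31 = 19.4% → Downtown
Overall: Downtown 511/1428 = 35.8%, Westside 601/1194 = 50.3% → Westside
Downtown wins each credit group but Westside wins overall — the comparison reverses. Downtown's applications skew toward subprime, which has a lower base rate.

No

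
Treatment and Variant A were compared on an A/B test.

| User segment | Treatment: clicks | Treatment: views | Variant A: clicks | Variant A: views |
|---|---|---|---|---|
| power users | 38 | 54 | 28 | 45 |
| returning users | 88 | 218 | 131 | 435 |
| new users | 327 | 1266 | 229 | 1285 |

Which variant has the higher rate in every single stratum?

Treatment

Power users: Treatment 38/54 = 70.4%, Variant A 28/45 = 62.2% → Treatment
Returning users: Treatment 88/218 = 40.4%, Variant A 131/435 = 30.1% → Treatment
New users: Treatment 327/1266 = 25.8%, Variant A 229/1285 = 17.8% → Treatment
Treatment has the higher rate in all 3 groups.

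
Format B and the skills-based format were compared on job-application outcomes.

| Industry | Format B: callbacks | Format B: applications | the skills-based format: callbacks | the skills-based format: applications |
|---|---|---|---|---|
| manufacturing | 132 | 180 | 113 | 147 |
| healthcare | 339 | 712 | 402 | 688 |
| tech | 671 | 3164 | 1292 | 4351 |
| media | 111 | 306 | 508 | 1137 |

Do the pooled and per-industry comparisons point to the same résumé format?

Yes

Manufacturing: Format B 132/180 = 73.3%, the skills-based format 113/147 = 76.9% → the skills-based format
Healthcare: Format B 339/712 = 47.6%, the skills-based format 402/688 = 58.4% → the skills-based format
Tech: Format B 671/3164 = 21.2%, the skills-based format 1292/4351 = 29.7% → the skills-based format
Media: Format B 111/306 = 36.3%, the skills-based format 508/1137 = 44.7% → the skills-based format
Overall: Format B 1253/4362 = 28.7%, the skills-based format 2315/6323 = 36.6% → the skills-based format
The skills-based format wins overall and in every industry group — no reversal.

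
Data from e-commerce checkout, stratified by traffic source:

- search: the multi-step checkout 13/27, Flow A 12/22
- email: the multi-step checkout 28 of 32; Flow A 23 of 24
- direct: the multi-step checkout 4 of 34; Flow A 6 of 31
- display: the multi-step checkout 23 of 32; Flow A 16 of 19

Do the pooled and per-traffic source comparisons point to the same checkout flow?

Search: the multi-step checkout 13/27 = 48.1%, Flow A 12/22 = 54.5% → Flow A
Email: the multi-step checkout 28/32 = 87.5%, Flow A 23/24 = 95.8% → Flow A
Direct: the multi-step checkout 4/34 = 11.8%, Flow A 6/31 = 19.4% → Flow A
Display: the multi-step checkout 23/32 = 71.9%, Flow A 16/19 = 84.2% → Flow A
Overall: the multi-step checkout 68/125 = 54.4%, Flow A 57/96 = 59.4% → Flow A
Flow A wins overall and in every traffic group — no reversal.

Yes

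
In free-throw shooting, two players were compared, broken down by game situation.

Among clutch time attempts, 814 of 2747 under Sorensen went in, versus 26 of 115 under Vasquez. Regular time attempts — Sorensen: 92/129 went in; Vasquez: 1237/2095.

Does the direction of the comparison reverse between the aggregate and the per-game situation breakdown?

Yes

Clutch time: Sorensen 814/2747 = 29.6%, Vasquez 26/115 = 22.6% → Sorensen
Regular time: Sorensen 92/129 = 71.3%, Vasquez 1237/2095 = 59.0% → Sorensen
Overall: Sorensen 906/2876 = 31.5%, Vasquez 1263/2210 = 57.1% → Vasquez
Sorensen wins each game group but Vasquez wins overall — the comparison reverses. Sorensen's attempts skew toward clutch time, which has a lower base rate.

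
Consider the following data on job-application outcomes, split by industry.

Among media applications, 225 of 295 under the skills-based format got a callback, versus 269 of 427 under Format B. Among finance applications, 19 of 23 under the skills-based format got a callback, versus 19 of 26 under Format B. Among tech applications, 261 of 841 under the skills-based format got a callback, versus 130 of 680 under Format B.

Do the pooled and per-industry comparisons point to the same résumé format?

Yes

Media: the skills-based format 225/295 = 76.3%, Format B 269/427 = 63.0% → the skills-based format
Finance: the skills-based format 19/23 = 82.6%, Format B 19/26 = 73.1% → the skills-based format
Tech: the skills-based format 261/841 = 31.0%, Format B 130/680 = 19.1% → the skills-based format
Overall: the skills-based format 505/1159 = 43.6%, Format B 418/1133 = 36.9% → the skills-based format
The skills-based format wins overall and in every industry group — no reversal.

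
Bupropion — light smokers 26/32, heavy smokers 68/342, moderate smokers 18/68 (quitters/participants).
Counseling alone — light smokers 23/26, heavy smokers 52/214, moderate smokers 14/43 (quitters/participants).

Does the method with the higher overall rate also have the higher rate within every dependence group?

Light smokers: bupropion 26/32 = 81.2%, counseling alone 23/26 = 88.5% → counseling alone
Heavy smokers: bupropion 68/342 = 19.9%, counseling alone 52/214 = 24.3% → counseling alone
Moderate smokers: bupropion 18/68 = 26.5%, counseling alone 14/43 = 32.6% → counseling alone
Overall: bupropion 112/442 = 25.3%, counseling alone 89/283 = 31.4% → counseling alone
Counseling alone wins overall and in every dependence group — no reversal.

Yes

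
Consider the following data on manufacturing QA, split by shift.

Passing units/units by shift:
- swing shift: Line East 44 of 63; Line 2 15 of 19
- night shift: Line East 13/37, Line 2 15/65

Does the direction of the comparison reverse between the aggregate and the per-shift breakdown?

No

Swing shift: Line East 44/63 = 69.8%, Line 2 15/19 = 78.9% → Line 2
Night shift: Line East 13/37 = 35.1%, Line 2 15/65 = 23.1% → Line East
Overall: Line East 57/100 = 57.0%, Line 2 30/84 = 35.7% → Line East
Neither sweeps: Line East wins 1 of 2 groups, Line 2 wins 1. Line East wins overall but not every group — no Simpson reversal.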